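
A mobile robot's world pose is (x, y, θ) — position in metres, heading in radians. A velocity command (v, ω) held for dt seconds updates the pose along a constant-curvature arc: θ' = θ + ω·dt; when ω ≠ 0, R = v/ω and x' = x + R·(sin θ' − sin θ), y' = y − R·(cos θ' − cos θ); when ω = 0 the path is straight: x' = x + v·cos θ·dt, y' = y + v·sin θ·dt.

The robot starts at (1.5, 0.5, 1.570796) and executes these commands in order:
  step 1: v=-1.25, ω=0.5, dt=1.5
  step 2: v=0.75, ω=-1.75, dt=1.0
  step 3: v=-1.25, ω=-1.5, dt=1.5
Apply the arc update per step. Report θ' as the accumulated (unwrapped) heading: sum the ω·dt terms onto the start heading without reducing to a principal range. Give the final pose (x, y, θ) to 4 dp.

(0.9741, 0.2401, -1.6792)

step 1: θ'=2.3208 (R=-2.5000) → pose (2.1708, -1.2041, 2.3208)
step 2: θ'=0.5708 (R=-0.4286) → pose (2.2528, -0.5513, 0.5708)
step 3: θ'=-1.6792 (R=0.8333) → pose (0.9741, 0.2401, -1.6792)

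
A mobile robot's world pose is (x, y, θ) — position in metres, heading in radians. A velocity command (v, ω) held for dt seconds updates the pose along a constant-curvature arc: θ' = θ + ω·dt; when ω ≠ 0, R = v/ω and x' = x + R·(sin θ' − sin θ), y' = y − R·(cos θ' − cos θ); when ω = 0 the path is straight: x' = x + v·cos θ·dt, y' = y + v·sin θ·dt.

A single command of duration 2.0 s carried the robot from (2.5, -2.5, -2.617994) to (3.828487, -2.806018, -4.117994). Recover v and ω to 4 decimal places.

Δθ = -4.117994 − -2.617994 = -1.500000
ω = Δθ/dt = -1.500000/2.0 = -0.7500
R = Δx/(sin θ' − sin θ) = 1.0000
v = R·ω = 1.0000·-0.7500 = -0.7500

v = -0.7500, ω = -0.7500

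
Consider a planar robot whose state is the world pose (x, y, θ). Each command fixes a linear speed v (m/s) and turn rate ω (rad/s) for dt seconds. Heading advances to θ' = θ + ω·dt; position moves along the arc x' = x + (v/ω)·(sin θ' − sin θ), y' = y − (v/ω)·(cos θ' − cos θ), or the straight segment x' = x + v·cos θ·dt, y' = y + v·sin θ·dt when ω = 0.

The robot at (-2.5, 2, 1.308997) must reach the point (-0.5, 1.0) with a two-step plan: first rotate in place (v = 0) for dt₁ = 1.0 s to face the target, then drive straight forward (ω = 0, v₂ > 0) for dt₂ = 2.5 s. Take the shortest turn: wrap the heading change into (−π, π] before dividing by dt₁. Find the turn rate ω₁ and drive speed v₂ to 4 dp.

heading to target = atan2(1−2, -0.5−-2.5) = -0.4636
Δθ = wrap(-0.4636 − 1.3090) = -1.7726; ω₁ = Δθ/dt₁ = -1.7726
distance = √((-0.5−-2.5)² + (1−2)²) = 2.2361; v₂ = distance/dt₂ = 0.8944

ω₁ = -1.7726, v₂ = 0.8944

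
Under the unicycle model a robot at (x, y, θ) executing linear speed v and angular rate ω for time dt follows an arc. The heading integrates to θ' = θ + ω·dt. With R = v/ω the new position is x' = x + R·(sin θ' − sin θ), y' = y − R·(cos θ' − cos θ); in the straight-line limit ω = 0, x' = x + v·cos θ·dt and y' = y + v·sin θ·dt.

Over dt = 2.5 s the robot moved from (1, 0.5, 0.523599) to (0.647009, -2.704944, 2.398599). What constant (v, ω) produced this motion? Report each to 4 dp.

v = -1.5000, ω = 0.7500

Δθ = 2.398599 − 0.523599 = 1.875000
ω = Δθ/dt = 1.875000/2.5 = 0.7500
R = −Δy/(cos θ' − cos θ) = -2.0000
v = R·ω = -2.0000·0.7500 = -1.5000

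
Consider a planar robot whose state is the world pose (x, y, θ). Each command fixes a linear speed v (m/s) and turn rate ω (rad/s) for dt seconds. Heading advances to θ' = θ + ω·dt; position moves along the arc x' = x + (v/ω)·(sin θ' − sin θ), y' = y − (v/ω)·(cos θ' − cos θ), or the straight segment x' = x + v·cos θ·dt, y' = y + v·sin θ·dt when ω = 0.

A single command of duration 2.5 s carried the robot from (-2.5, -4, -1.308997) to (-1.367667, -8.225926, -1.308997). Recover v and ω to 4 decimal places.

Δθ = -1.308997 − -1.308997 = 0.000000
ω = Δθ/dt = 0.000000/2.5 = 0.0000
ω = 0 → v = (Δx·cos θ + Δy·sin θ)/dt = 1.7500

v = 1.7500, ω = 0.0000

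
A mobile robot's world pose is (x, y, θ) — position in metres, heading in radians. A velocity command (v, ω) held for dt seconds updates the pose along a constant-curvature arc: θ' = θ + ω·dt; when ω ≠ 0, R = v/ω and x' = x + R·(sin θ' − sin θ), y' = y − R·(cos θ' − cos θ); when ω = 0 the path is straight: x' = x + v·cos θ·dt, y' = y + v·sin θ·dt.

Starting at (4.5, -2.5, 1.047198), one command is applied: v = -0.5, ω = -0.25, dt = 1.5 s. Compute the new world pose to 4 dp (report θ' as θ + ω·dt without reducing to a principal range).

θ' = 1.0472 + -0.25·1.5 = 0.6722
R = v/ω = -0.5/-0.25 = 2.0000
x' = 4.5 + 2.0000·(sin 0.6722 − sin 1.0472) = 4.0134
y' = -2.5 − 2.0000·(cos 0.6722 − cos 1.0472) = -3.0649

(4.0134, -3.0649, 0.6722)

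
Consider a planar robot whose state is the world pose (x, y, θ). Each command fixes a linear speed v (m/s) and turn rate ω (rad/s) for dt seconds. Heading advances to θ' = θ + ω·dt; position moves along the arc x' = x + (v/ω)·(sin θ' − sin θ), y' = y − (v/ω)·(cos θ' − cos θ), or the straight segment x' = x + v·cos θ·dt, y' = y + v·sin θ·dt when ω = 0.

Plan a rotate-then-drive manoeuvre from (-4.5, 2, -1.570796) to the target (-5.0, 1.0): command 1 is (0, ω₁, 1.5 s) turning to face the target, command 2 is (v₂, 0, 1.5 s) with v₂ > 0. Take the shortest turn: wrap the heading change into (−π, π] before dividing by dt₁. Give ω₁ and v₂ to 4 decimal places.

ω₁ = -0.3091, v₂ = 0.7454

heading to target = atan2(1−2, -5−-4.5) = -2.0344
Δθ = wrap(-2.0344 − -1.5708) = -0.4636; ω₁ = Δθ/dt₁ = -0.3091
distance = √((-5−-4.5)² + (1−2)²) = 1.1180; v₂ = distance/dt₂ = 0.7454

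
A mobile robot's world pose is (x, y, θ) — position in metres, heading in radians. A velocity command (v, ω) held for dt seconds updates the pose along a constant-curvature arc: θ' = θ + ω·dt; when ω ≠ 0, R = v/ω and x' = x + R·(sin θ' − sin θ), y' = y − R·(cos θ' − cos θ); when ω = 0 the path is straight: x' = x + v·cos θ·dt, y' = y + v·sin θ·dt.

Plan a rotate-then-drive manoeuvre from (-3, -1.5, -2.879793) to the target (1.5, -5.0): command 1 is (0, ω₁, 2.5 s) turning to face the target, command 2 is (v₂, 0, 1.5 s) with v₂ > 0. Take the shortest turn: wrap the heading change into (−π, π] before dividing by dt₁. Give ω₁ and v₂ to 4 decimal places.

ω₁ = 0.8875, v₂ = 3.8006

heading to target = atan2(-5−-1.5, 1.5−-3) = -0.6610
Δθ = wrap(-0.6610 − -2.8798) = 2.2187; ω₁ = Δθ/dt₁ = 0.8875
distance = √((1.5−-3)² + (-5−-1.5)²) = 5.7009; v₂ = distance/dt₂ = 3.8006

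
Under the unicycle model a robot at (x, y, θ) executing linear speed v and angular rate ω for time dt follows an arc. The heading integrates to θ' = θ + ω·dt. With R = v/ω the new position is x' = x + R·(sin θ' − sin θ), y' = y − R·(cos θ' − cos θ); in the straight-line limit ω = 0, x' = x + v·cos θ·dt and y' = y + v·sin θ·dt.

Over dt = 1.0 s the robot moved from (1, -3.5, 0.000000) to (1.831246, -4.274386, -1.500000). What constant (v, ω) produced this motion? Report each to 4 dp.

Δθ = -1.500000 − 0.000000 = -1.500000
ω = Δθ/dt = -1.500000/1.0 = -1.5000
R = Δx/(sin θ' − sin θ) = -0.8333
v = R·ω = -0.8333·-1.5000 = 1.2500

v = 1.2500, ω = -1.5000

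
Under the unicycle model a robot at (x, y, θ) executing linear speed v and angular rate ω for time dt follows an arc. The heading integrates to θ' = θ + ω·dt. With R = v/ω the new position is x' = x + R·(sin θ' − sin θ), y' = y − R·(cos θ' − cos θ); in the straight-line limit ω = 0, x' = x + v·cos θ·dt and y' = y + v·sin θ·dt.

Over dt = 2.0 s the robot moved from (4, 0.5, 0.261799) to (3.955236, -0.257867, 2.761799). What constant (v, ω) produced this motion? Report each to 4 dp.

v = -0.5000, ω = 1.2500

Δθ = 2.761799 − 0.261799 = 2.500000
ω = Δθ/dt = 2.500000/2.0 = 1.2500
R = −Δy/(cos θ' − cos θ) = -0.4000
v = R·ω = -0.4000·1.2500 = -0.5000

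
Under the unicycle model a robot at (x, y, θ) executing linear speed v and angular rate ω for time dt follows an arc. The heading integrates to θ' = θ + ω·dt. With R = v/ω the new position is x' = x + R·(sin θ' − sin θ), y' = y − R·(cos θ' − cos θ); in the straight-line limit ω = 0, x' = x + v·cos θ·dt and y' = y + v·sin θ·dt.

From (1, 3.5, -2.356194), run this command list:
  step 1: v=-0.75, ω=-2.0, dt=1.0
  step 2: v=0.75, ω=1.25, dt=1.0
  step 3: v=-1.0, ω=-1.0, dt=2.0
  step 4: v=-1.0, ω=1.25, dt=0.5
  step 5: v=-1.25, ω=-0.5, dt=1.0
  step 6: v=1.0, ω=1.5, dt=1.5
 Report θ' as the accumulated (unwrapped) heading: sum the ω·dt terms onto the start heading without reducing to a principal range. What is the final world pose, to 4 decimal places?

(1.0200, 1.4342, -2.7312)

step 1: θ'=-4.3562 (R=0.3750) → pose (1.6166, 3.3656, -4.3562)
step 2: θ'=-3.1062 (R=0.6000) → pose (1.0331, 3.7560, -3.1062)
step 3: θ'=-5.1062 (R=1.0000) → pose (1.9919, 2.3729, -5.1062)
step 4: θ'=-4.4812 (R=-0.8000) → pose (1.9520, 1.8826, -4.4812)
step 5: θ'=-4.9812 (R=2.5000) → pose (1.9287, 0.6458, -4.9812)
step 6: θ'=-2.7312 (R=0.6667) → pose (1.0200, 1.4342, -2.7312)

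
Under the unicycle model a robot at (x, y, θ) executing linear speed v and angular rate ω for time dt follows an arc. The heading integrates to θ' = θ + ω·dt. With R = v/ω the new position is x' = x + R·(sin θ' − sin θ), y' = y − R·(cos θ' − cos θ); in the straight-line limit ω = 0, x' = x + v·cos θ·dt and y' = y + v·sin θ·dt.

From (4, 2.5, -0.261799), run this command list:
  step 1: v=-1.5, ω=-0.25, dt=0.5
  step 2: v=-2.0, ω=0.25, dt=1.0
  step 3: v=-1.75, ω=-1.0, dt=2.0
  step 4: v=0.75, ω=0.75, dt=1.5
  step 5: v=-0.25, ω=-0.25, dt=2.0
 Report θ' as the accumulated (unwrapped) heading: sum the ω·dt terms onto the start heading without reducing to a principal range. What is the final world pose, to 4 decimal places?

step 1: θ'=-0.3868 (R=6.0000) → pose (3.2896, 2.7388, -0.3868)
step 2: θ'=-0.1368 (R=-8.0000) → pose (1.3627, 3.2551, -0.1368)
step 3: θ'=-2.1368 (R=1.7500) → pose (0.1243, 5.9272, -2.1368)
step 4: θ'=-1.0118 (R=1.0000) → pose (0.1206, 4.8606, -1.0118)
step 5: θ'=-1.5118 (R=1.0000) → pose (-0.0299, 5.3320, -1.5118)

(-0.0299, 5.3320, -1.5118)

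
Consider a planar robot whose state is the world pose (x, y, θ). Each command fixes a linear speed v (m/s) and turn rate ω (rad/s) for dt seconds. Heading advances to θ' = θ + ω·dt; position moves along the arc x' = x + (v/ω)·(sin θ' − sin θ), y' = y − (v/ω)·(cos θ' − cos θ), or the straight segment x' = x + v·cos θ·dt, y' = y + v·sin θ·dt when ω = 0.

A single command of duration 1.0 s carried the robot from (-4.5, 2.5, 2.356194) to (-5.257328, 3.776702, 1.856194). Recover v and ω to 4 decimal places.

v = 1.5000, ω = -0.5000

Δθ = 1.856194 − 2.356194 = -0.500000
ω = Δθ/dt = -0.500000/1.0 = -0.5000
R = −Δy/(cos θ' − cos θ) = -3.0000
v = R·ω = -3.0000·-0.5000 = 1.5000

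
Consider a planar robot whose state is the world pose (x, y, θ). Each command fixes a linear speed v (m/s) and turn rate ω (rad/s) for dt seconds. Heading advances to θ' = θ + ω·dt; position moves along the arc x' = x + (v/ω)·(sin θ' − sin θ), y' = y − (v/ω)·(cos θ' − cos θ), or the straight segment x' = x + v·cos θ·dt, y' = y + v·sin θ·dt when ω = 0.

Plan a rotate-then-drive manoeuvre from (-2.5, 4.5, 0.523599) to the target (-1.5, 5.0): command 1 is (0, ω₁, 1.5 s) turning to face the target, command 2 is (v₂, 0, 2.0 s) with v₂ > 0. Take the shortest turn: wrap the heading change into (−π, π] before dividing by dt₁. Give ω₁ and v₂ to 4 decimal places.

heading to target = atan2(5−4.5, -1.5−-2.5) = 0.4636
Δθ = wrap(0.4636 − 0.5236) = -0.0600; ω₁ = Δθ/dt₁ = -0.0400
distance = √((-1.5−-2.5)² + (5−4.5)²) = 1.1180; v₂ = distance/dt₂ = 0.5590

ω₁ = -0.0400, v₂ = 0.5590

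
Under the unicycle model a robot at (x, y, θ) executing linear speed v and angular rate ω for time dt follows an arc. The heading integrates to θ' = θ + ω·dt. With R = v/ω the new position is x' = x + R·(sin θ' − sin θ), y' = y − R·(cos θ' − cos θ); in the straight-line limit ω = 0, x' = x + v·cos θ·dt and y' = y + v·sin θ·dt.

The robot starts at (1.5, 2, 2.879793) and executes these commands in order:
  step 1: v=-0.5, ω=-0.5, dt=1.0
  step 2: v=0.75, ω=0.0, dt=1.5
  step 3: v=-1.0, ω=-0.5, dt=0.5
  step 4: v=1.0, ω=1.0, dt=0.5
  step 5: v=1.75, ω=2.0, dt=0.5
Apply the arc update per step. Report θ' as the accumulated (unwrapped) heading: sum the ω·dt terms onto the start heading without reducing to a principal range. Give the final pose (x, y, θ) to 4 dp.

step 1: θ'=2.3798 (R=1.0000) → pose (1.9314, 1.7577, 2.3798)
step 2: θ'=2.3798 (straight) → pose (1.1174, 2.5342, 2.3798)
step 3: θ'=2.1298 (R=2.0000) → pose (1.4325, 2.1477, 2.1298)
step 4: θ'=2.6298 (R=1.0000) → pose (1.0744, 2.4892, 2.6298)
step 5: θ'=3.6298 (R=0.8750) → pose (0.2355, 2.4991, 3.6298)

(0.2355, 2.4991, 3.6298)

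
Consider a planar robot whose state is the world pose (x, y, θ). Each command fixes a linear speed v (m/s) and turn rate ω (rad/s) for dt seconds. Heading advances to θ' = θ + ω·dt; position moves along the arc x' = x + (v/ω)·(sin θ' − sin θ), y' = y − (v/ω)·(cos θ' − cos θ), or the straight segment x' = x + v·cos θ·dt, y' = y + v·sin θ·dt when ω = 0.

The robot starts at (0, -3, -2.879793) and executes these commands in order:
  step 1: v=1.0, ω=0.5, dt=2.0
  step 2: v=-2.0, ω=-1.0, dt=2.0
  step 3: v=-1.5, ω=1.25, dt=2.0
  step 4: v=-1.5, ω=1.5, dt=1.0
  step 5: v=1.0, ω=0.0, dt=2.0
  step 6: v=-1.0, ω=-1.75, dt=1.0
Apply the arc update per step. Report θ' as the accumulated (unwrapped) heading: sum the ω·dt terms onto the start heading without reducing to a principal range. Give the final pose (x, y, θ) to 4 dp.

step 1: θ'=-1.8798 (R=2.0000) → pose (-1.3876, -4.3236, -1.8798)
step 2: θ'=-3.8798 (R=2.0000) → pose (1.8636, -3.4525, -3.8798)
step 3: θ'=-1.3798 (R=-1.2000) → pose (3.8493, -2.3371, -1.3798)
step 4: θ'=0.1202 (R=-1.0000) → pose (2.7475, -1.5341, 0.1202)
step 5: θ'=0.1202 (straight) → pose (4.7331, -1.2943, 0.1202)
step 6: θ'=-1.6298 (R=0.5714) → pose (4.0942, -0.6933, -1.6298)

(4.0942, -0.6933, -1.6298)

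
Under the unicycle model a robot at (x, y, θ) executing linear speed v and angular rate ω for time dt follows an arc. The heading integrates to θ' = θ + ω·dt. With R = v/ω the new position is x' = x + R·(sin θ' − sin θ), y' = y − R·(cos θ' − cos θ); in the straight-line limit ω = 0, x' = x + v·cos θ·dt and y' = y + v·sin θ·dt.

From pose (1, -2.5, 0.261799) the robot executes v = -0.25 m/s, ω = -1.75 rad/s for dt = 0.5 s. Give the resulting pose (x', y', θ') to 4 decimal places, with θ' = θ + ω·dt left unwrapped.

(0.8808, -2.4788, -0.6132)

θ' = 0.2618 + -1.75·0.5 = -0.6132
R = v/ω = -0.25/-1.75 = 0.1429
x' = 1 + 0.1429·(sin -0.6132 − sin 0.2618) = 0.8808
y' = -2.5 − 0.1429·(cos -0.6132 − cos 0.2618) = -2.4788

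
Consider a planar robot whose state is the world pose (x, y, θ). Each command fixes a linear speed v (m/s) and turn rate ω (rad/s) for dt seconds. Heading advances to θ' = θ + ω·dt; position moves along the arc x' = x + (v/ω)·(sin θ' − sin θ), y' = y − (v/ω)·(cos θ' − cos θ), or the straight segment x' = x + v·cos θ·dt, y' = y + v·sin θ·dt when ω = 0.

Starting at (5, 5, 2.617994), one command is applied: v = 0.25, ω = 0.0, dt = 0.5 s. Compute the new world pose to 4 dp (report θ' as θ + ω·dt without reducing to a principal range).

(4.8917, 5.0625, 2.6180)

θ' = 2.6180 + 0.0·0.5 = 2.6180
ω = 0 → straight: x' = 5 + 0.25·cos(2.6180)·0.5 = 4.8917
y' = 5 + 0.25·sin(2.6180)·0.5 = 5.0625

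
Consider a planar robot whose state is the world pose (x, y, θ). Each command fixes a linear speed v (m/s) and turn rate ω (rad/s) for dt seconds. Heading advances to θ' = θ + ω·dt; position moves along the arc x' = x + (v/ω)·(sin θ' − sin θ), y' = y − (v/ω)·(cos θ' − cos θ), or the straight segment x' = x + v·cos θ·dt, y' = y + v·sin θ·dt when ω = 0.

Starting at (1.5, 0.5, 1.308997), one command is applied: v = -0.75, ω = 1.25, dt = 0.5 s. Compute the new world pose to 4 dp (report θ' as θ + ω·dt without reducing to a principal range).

(1.5187, 0.1315, 1.9340)

θ' = 1.3090 + 1.25·0.5 = 1.9340
R = v/ω = -0.75/1.25 = -0.6000
x' = 1.5 + -0.6000·(sin 1.9340 − sin 1.3090) = 1.5187
y' = 0.5 − -0.6000·(cos 1.9340 − cos 1.3090) = 0.1315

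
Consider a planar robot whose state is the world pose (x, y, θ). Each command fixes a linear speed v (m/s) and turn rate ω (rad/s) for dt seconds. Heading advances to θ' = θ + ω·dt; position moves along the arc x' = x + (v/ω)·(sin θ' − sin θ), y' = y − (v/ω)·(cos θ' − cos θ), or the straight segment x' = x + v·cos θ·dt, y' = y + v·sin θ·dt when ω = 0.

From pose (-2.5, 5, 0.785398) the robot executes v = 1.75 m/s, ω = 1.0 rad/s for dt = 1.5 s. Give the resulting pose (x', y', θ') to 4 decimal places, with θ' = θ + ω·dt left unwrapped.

θ' = 0.7854 + 1.0·1.5 = 2.2854
R = v/ω = 1.75/1.0 = 1.7500
x' = -2.5 + 1.7500·(sin 2.2854 − sin 0.7854) = -2.4156
y' = 5 − 1.7500·(cos 2.2854 − cos 0.7854) = 7.3842

(-2.4156, 7.3842, 2.2854)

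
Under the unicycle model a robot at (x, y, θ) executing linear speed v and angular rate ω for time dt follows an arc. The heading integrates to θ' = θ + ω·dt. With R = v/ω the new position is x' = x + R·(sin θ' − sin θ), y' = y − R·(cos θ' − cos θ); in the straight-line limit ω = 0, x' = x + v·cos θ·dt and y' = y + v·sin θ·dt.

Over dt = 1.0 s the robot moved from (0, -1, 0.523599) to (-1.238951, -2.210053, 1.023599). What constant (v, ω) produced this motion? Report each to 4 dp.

v = -1.7500, ω = 0.5000

Δθ = 1.023599 − 0.523599 = 0.500000
ω = Δθ/dt = 0.500000/1.0 = 0.5000
R = Δx/(sin θ' − sin θ) = -3.5000
v = R·ω = -3.5000·0.5000 = -1.7500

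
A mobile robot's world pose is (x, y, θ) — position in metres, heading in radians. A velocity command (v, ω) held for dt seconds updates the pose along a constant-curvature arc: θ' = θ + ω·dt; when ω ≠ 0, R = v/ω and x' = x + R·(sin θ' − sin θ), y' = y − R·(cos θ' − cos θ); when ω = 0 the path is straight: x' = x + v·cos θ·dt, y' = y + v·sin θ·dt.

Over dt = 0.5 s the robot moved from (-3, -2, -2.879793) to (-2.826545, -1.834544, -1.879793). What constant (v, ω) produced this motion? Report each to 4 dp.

Δθ = -1.879793 − -2.879793 = 1.000000
ω = Δθ/dt = 1.000000/0.5 = 2.0000
R = Δx/(sin θ' − sin θ) = -0.2500
v = R·ω = -0.2500·2.0000 = -0.5000

v = -0.5000, ω = 2.0000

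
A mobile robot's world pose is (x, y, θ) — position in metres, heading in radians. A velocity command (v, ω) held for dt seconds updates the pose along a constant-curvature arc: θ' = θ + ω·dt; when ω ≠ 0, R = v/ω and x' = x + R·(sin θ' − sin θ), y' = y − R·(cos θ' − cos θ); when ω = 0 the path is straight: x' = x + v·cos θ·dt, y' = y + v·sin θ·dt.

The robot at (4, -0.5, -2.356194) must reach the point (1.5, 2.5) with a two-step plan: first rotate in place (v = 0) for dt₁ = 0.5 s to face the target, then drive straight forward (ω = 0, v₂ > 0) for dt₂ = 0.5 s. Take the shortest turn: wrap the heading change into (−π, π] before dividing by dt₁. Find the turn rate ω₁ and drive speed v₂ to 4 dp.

heading to target = atan2(2.5−-0.5, 1.5−4) = 2.2655
Δθ = wrap(2.2655 − -2.3562) = -1.6615; ω₁ = Δθ/dt₁ = -3.3229
distance = √((1.5−4)² + (2.5−-0.5)²) = 3.9051; v₂ = distance/dt₂ = 7.8102

ω₁ = -3.3229, v₂ = 7.8102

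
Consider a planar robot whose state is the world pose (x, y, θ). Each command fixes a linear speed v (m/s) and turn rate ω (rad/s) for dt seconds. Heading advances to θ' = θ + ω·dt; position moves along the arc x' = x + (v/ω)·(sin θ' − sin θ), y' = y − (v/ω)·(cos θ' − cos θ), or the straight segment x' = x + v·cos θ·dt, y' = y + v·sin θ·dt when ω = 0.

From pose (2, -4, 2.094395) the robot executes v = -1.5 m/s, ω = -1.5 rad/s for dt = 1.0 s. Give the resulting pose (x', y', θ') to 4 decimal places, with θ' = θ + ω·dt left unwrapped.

(1.6940, -5.3285, 0.5944)

θ' = 2.0944 + -1.5·1.0 = 0.5944
R = v/ω = -1.5/-1.5 = 1.0000
x' = 2 + 1.0000·(sin 0.5944 − sin 2.0944) = 1.6940
y' = -4 − 1.0000·(cos 0.5944 − cos 2.0944) = -5.3285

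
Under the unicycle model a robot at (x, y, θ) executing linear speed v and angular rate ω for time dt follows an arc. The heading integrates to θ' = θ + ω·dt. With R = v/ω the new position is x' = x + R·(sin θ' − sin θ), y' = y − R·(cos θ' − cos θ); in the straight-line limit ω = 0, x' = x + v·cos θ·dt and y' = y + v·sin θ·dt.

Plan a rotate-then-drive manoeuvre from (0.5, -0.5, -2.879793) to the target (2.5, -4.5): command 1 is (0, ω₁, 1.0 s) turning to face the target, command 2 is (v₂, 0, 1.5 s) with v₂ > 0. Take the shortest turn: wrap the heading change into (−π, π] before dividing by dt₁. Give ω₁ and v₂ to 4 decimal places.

heading to target = atan2(-4.5−-0.5, 2.5−0.5) = -1.1071
Δθ = wrap(-1.1071 − -2.8798) = 1.7726; ω₁ = Δθ/dt₁ = 1.7726
distance = √((2.5−0.5)² + (-4.5−-0.5)²) = 4.4721; v₂ = distance/dt₂ = 2.9814

ω₁ = 1.7726, v₂ = 2.9814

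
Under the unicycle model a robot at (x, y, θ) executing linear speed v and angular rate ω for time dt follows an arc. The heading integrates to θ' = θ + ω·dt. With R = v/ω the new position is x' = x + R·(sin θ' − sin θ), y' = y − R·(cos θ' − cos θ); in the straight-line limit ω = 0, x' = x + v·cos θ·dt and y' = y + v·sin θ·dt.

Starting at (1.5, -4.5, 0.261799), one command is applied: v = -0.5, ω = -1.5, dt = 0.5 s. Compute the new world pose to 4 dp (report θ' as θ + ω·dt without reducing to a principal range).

θ' = 0.2618 + -1.5·0.5 = -0.4882
R = v/ω = -0.5/-1.5 = 0.3333
x' = 1.5 + 0.3333·(sin -0.4882 − sin 0.2618) = 1.2574
y' = -4.5 − 0.3333·(cos -0.4882 − cos 0.2618) = -4.4724

(1.2574, -4.4724, -0.4882)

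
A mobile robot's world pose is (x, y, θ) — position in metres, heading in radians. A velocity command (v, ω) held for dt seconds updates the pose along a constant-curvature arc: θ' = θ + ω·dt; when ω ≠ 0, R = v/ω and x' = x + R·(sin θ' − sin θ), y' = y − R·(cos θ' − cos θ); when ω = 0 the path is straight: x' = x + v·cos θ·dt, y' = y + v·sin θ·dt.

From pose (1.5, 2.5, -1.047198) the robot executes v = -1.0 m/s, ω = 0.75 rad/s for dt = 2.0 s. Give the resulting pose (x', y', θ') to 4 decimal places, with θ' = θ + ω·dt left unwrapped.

(-0.2380, 3.0323, 0.4528)

θ' = -1.0472 + 0.75·2.0 = 0.4528
R = v/ω = -1.0/0.75 = -1.3333
x' = 1.5 + -1.3333·(sin 0.4528 − sin -1.0472) = -0.2380
y' = 2.5 − -1.3333·(cos 0.4528 − cos -1.0472) = 3.0323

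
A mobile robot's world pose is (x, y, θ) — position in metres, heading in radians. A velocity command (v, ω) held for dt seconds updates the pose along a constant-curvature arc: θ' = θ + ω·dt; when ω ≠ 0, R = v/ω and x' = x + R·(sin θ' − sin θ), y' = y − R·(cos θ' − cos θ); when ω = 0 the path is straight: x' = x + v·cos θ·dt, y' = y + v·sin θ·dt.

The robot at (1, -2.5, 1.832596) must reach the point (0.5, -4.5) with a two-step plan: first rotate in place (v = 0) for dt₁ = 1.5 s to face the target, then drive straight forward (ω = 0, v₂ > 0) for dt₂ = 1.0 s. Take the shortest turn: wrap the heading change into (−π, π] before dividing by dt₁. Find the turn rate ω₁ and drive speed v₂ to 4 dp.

heading to target = atan2(-4.5−-2.5, 0.5−1) = -1.8158
Δθ = wrap(-1.8158 − 1.8326) = 2.6348; ω₁ = Δθ/dt₁ = 1.7565
distance = √((0.5−1)² + (-4.5−-2.5)²) = 2.0616; v₂ = distance/dt₂ = 2.0616

ω₁ = 1.7565, v₂ = 2.0616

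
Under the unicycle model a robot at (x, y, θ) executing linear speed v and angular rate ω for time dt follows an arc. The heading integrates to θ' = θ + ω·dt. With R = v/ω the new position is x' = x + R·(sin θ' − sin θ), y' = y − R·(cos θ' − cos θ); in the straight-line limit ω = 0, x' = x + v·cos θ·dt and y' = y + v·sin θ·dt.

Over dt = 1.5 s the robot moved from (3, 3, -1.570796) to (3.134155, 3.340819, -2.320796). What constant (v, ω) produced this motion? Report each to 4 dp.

v = -0.2500, ω = -0.5000

Δθ = -2.320796 − -1.570796 = -0.750000
ω = Δθ/dt = -0.750000/1.5 = -0.5000
R = −Δy/(cos θ' − cos θ) = 0.5000
v = R·ω = 0.5000·-0.5000 = -0.2500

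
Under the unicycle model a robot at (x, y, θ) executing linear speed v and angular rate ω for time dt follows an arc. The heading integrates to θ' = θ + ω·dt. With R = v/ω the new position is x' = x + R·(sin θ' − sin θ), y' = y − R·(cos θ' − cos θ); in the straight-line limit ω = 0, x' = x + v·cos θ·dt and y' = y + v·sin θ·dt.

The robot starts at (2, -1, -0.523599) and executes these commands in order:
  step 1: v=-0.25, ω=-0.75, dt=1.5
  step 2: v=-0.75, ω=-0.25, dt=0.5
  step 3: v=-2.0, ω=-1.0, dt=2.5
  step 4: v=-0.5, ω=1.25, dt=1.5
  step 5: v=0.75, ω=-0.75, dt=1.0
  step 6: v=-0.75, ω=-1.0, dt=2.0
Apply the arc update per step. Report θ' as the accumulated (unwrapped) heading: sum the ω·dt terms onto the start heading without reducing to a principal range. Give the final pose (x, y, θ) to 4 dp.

(6.2800, -1.3225, -5.1486)

step 1: θ'=-1.6486 (R=0.3333) → pose (1.8343, -0.6854, -1.6486)
step 2: θ'=-1.7736 (R=3.0000) → pose (1.8867, -0.3143, -1.7736)
step 3: θ'=-4.2736 (R=2.0000) → pose (5.6563, 0.1325, -4.2736)
step 4: θ'=-2.3986 (R=-0.4000) → pose (6.2890, 0.0079, -2.3986)
step 5: θ'=-3.1486 (R=-1.0000) → pose (5.6055, -0.2557, -3.1486)
step 6: θ'=-5.1486 (R=0.7500) → pose (6.2800, -1.3225, -5.1486)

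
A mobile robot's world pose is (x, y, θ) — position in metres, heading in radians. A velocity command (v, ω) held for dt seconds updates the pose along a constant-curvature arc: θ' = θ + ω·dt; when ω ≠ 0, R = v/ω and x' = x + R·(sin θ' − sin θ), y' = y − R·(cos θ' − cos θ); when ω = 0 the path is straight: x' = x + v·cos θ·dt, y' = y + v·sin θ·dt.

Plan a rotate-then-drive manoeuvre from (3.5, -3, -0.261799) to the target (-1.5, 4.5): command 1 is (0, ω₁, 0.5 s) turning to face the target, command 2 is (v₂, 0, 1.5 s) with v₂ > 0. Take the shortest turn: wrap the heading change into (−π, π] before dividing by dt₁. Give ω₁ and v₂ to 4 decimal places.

heading to target = atan2(4.5−-3, -1.5−3.5) = 2.1588
Δθ = wrap(2.1588 − -0.2618) = 2.4206; ω₁ = Δθ/dt₁ = 4.8412
distance = √((-1.5−3.5)² + (4.5−-3)²) = 9.0139; v₂ = distance/dt₂ = 6.0093

ω₁ = 4.8412, v₂ = 6.0093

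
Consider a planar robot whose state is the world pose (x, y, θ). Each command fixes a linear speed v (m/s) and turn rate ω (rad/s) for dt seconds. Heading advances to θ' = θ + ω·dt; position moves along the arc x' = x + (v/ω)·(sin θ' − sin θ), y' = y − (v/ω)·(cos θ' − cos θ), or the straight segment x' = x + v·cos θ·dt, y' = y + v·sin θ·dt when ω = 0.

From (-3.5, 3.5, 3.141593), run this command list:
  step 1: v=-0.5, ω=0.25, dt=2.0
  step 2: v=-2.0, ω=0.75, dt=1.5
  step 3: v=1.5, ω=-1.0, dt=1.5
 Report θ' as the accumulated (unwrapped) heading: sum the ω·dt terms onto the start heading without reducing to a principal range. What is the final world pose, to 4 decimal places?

step 1: θ'=3.6416 (R=-2.0000) → pose (-2.5411, 3.7448, 3.6416)
step 2: θ'=4.7666 (R=-2.6667) → pose (-1.1569, 6.2295, 4.7666)
step 3: θ'=3.2666 (R=-1.5000) → pose (-2.4677, 4.6600, 3.2666)

(-2.4677, 4.6600, 3.2666)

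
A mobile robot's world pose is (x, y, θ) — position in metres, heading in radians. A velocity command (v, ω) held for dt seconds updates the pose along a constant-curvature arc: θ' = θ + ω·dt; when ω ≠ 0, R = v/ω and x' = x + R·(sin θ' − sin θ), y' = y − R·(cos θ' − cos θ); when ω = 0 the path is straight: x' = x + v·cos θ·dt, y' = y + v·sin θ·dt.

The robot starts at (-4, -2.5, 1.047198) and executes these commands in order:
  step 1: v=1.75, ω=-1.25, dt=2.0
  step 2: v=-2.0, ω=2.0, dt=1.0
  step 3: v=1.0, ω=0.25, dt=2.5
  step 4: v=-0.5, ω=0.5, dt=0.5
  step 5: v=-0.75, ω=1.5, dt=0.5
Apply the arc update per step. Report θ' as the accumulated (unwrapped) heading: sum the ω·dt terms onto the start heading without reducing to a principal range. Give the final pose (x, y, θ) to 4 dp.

step 1: θ'=-1.4528 (R=-1.4000) → pose (-1.3973, -3.0352, -1.4528)
step 2: θ'=0.5472 (R=-1.0000) → pose (-2.9106, -2.2989, 0.5472)
step 3: θ'=1.1722 (R=4.0000) → pose (-1.3054, -0.4355, 1.1722)
step 4: θ'=1.4222 (R=-1.0000) → pose (-1.3728, -0.6756, 1.4222)
step 5: θ'=2.1722 (R=-0.5000) → pose (-1.2906, -1.0325, 2.1722)

(-1.2906, -1.0325, 2.1722)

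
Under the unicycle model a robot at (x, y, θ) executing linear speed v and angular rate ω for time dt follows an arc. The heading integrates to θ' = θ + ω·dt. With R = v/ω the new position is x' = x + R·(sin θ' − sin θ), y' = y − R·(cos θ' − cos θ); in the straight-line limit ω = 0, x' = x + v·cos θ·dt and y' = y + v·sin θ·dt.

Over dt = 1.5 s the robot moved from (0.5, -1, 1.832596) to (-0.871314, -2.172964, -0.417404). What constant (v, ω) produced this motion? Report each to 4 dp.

Δθ = -0.417404 − 1.832596 = -2.250000
ω = Δθ/dt = -2.250000/1.5 = -1.5000
R = Δx/(sin θ' − sin θ) = 1.0000
v = R·ω = 1.0000·-1.5000 = -1.5000

v = -1.5000, ω = -1.5000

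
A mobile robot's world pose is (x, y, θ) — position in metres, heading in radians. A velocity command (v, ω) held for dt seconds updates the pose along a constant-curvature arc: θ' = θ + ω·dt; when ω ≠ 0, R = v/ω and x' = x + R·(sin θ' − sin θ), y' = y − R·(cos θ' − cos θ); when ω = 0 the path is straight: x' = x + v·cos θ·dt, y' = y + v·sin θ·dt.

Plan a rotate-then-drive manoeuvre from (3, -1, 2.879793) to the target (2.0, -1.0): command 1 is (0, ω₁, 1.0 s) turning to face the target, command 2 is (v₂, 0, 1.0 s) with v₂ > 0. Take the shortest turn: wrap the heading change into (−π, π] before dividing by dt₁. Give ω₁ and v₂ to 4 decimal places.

heading to target = atan2(-1−-1, 2−3) = 3.1416
Δθ = wrap(3.1416 − 2.8798) = 0.2618; ω₁ = Δθ/dt₁ = 0.2618
distance = √((2−3)² + (-1−-1)²) = 1.0000; v₂ = distance/dt₂ = 1.0000

ω₁ = 0.2618, v₂ = 1.0000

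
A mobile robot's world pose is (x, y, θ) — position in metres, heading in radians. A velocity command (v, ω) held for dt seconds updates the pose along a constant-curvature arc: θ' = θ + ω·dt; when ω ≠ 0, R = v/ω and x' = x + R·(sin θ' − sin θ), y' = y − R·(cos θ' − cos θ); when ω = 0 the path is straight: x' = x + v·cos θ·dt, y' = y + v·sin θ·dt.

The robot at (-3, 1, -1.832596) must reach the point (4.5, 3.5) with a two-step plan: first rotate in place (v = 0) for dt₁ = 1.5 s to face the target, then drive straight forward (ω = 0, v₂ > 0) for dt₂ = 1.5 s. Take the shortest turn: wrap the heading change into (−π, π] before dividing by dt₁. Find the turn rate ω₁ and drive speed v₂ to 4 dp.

heading to target = atan2(3.5−1, 4.5−-3) = 0.3218
Δθ = wrap(0.3218 − -1.8326) = 2.1543; ω₁ = Δθ/dt₁ = 1.4362
distance = √((4.5−-3)² + (3.5−1)²) = 7.9057; v₂ = distance/dt₂ = 5.2705

ω₁ = 1.4362, v₂ = 5.2705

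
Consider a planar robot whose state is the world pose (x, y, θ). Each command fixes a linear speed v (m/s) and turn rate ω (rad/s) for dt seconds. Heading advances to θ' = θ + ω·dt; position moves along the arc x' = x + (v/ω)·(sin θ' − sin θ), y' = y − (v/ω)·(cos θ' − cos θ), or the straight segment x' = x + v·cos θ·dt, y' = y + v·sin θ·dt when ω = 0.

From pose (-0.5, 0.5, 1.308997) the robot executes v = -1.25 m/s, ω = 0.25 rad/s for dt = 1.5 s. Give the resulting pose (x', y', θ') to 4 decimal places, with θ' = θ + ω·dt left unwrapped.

(-0.6384, -1.3589, 1.6840)

θ' = 1.3090 + 0.25·1.5 = 1.6840
R = v/ω = -1.25/0.25 = -5.0000
x' = -0.5 + -5.0000·(sin 1.6840 − sin 1.3090) = -0.6384
y' = 0.5 − -5.0000·(cos 1.6840 − cos 1.3090) = -1.3589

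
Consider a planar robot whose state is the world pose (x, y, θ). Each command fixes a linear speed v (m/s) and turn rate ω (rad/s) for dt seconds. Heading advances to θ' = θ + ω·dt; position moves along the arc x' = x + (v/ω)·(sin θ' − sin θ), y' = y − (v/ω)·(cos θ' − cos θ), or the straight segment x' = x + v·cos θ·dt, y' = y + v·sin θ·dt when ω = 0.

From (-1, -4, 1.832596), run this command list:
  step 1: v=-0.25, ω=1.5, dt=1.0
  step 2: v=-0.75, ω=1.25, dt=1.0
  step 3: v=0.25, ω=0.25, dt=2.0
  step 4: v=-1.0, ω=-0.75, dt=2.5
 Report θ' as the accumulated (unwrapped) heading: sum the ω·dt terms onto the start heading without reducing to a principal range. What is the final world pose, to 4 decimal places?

(0.8881, -2.2875, 3.2076)

step 1: θ'=3.3326 (R=-0.1667) → pose (-0.8074, -4.1205, 3.3326)
step 2: θ'=4.5826 (R=-0.6000) → pose (-0.3263, -3.6091, 4.5826)
step 3: θ'=5.0826 (R=1.0000) → pose (-0.2670, -4.1003, 5.0826)
step 4: θ'=3.2076 (R=1.3333) → pose (0.8881, -2.2875, 3.2076)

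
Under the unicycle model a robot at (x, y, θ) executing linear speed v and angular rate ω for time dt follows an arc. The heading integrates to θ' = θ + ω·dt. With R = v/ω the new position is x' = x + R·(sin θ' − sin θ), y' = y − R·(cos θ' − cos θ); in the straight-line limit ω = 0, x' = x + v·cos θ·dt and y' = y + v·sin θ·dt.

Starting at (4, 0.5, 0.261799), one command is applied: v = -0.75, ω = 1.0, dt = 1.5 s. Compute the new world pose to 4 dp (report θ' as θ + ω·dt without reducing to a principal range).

θ' = 0.2618 + 1.0·1.5 = 1.7618
R = v/ω = -0.75/1.0 = -0.7500
x' = 4 + -0.7500·(sin 1.7618 − sin 0.2618) = 3.4578
y' = 0.5 − -0.7500·(cos 1.7618 − cos 0.2618) = -0.3668

(3.4578, -0.3668, 1.7618)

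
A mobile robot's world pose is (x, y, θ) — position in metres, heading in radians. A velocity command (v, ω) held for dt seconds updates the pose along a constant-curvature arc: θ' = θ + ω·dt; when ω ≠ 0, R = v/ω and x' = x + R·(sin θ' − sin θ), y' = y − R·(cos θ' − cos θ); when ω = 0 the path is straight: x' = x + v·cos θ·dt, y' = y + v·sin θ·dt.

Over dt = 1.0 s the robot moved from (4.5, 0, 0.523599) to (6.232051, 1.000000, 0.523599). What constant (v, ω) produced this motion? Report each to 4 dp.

Δθ = 0.523599 − 0.523599 = 0.000000
ω = Δθ/dt = 0.000000/1.0 = 0.0000
ω = 0 → v = (Δx·cos θ + Δy·sin θ)/dt = 2.0000

v = 2.0000, ω = 0.0000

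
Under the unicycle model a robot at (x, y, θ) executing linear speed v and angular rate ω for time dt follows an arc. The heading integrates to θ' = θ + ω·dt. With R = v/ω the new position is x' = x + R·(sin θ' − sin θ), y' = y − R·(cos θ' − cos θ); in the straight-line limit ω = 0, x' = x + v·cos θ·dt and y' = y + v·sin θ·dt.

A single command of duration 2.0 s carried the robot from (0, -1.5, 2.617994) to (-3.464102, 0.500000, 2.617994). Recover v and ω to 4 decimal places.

v = 2.0000, ω = 0.0000

Δθ = 2.617994 − 2.617994 = 0.000000
ω = Δθ/dt = 0.000000/2.0 = 0.0000
ω = 0 → v = (Δx·cos θ + Δy·sin θ)/dt = 2.0000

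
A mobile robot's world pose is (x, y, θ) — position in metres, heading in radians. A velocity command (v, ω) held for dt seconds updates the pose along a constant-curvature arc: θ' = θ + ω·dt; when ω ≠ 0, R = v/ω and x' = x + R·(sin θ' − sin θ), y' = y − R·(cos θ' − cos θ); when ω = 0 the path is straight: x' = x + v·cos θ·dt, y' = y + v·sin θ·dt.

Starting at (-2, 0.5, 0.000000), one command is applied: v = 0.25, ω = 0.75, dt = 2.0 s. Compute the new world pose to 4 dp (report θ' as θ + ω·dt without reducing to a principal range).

θ' = 0.0000 + 0.75·2.0 = 1.5000
R = v/ω = 0.25/0.75 = 0.3333
x' = -2 + 0.3333·(sin 1.5000 − sin 0.0000) = -1.6675
y' = 0.5 − 0.3333·(cos 1.5000 − cos 0.0000) = 0.8098

(-1.6675, 0.8098, 1.5000)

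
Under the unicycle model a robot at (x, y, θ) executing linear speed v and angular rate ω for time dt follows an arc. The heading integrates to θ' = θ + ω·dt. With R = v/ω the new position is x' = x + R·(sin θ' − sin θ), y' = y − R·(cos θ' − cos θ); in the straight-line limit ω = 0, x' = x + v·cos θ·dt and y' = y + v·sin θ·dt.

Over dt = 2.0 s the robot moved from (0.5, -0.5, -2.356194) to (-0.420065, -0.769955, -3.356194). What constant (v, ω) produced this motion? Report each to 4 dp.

Δθ = -3.356194 − -2.356194 = -1.000000
ω = Δθ/dt = -1.000000/2.0 = -0.5000
R = Δx/(sin θ' − sin θ) = -1.0000
v = R·ω = -1.0000·-0.5000 = 0.5000

v = 0.5000, ω = -0.5000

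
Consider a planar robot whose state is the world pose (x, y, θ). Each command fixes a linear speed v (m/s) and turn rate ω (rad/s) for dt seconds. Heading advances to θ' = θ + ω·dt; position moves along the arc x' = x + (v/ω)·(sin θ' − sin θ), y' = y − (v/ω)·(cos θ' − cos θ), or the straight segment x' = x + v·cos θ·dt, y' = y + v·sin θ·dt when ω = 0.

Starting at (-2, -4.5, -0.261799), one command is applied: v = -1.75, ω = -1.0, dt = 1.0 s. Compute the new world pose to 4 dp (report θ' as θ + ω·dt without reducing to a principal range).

(-3.2142, -3.3418, -1.2618)

θ' = -0.2618 + -1.0·1.0 = -1.2618
R = v/ω = -1.75/-1.0 = 1.7500
x' = -2 + 1.7500·(sin -1.2618 − sin -0.2618) = -3.2142
y' = -4.5 − 1.7500·(cos -1.2618 − cos -0.2618) = -3.3418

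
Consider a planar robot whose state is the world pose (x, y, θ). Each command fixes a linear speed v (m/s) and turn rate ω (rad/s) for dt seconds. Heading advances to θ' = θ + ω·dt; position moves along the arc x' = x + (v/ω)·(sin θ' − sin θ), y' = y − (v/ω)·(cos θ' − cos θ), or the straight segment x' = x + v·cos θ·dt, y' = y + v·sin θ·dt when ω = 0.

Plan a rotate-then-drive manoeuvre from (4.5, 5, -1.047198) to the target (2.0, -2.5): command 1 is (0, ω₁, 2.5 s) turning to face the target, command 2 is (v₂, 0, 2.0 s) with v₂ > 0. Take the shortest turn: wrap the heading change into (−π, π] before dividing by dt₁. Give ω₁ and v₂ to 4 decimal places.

heading to target = atan2(-2.5−5, 2−4.5) = -1.8925
Δθ = wrap(-1.8925 − -1.0472) = -0.8453; ω₁ = Δθ/dt₁ = -0.3381
distance = √((2−4.5)² + (-2.5−5)²) = 7.9057; v₂ = distance/dt₂ = 3.9528

ω₁ = -0.3381, v₂ = 3.9528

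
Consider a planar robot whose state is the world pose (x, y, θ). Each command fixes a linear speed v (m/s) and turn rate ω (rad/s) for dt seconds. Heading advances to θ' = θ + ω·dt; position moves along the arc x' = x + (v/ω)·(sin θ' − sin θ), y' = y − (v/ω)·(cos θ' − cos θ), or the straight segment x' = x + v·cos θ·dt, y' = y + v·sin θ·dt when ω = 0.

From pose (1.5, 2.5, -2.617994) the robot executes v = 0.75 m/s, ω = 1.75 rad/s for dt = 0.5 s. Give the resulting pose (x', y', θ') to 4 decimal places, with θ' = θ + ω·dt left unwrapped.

θ' = -2.6180 + 1.75·0.5 = -1.7430
R = v/ω = 0.75/1.75 = 0.4286
x' = 1.5 + 0.4286·(sin -1.7430 − sin -2.6180) = 1.2921
y' = 2.5 − 0.4286·(cos -1.7430 − cos -2.6180) = 2.2023

(1.2921, 2.2023, -1.7430)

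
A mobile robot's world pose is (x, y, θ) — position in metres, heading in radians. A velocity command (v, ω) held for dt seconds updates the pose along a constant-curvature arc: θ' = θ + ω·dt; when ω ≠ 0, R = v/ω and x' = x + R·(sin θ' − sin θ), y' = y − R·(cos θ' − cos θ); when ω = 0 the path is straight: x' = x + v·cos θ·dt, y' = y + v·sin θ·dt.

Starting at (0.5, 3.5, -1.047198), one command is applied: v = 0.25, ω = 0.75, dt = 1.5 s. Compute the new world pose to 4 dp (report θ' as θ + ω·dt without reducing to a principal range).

θ' = -1.0472 + 0.75·1.5 = 0.0778
R = v/ω = 0.25/0.75 = 0.3333
x' = 0.5 + 0.3333·(sin 0.0778 − sin -1.0472) = 0.8146
y' = 3.5 − 0.3333·(cos 0.0778 − cos -1.0472) = 3.3343

(0.8146, 3.3343, 0.0778)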